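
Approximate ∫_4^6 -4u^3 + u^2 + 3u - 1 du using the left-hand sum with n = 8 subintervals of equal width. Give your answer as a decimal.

-889.8125

Δu = (6 − 4)/8 = 0.25.
Left endpoints: 4, 4.25, 4.5, 4.75, 5, 5.25, 5.5, 5.75.
f(4) = -229, f(4.25) = -277.25, f(4.5) = -331.75, f(4.75) = -392.875, f(5) = -461, f(5.25) = -536.5, f(5.5) = -619.75, f(5.75) = -711.125.
Sum = Δu · [f(4) + f(4.25) + f(4.5) + ...].
Sum = -889.8125.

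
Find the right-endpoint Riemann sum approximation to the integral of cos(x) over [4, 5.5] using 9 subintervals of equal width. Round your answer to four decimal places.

Δx = (5.5 − 4)/9 = 1/6.
Right endpoints: 25/6, 13/3, 4.5, 14/3, 29/6, 5, 31/6, 16/3, 5.5.
f(25/6) ≈ -0.5190, f(13/3) ≈ -0.3700, f(4.5) ≈ -0.2108, f(14/3) ≈ -0.0457, f(29/6) ≈ 0.1206, f(5) ≈ 0.2837, f(31/6) ≈ 0.4388, f(16/3) ≈ 0.5818, f(5.5) ≈ 0.7087.
Sum = Δx · [f(25/6) + f(13/3) + f(4.5) + ...].
Sum ≈ 0.1647.

0.1647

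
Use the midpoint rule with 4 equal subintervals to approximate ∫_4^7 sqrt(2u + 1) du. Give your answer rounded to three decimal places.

10.367

Δu = (7 − 4)/4 = 0.75.
Midpoints: 4.375, 5.125, 5.875, 6.625.
f(4.375) ≈ 3.122, f(5.125) ≈ 3.354, f(5.875) ≈ 3.571, f(6.625) ≈ 3.775.
Sum = Δu · [f(4.375) + f(5.125) + f(5.875) + f(6.625)].
Sum ≈ 10.367.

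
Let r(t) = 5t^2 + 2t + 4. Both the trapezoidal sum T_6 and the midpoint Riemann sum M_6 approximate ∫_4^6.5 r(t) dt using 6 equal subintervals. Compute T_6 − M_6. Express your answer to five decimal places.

0.54253

T_6 ≈ 387.6533565.
M_6 ≈ 387.1108218.
T_6 − M_6 ≈ 0.54253.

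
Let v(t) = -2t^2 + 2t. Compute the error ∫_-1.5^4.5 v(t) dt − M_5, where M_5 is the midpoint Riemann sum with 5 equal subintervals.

-1.44

Exact integral: ∫_-1.5^4.5 v(t) dt = -45.
M_5 = -43.56.
Error = -45 − (-43.56) = -1.44.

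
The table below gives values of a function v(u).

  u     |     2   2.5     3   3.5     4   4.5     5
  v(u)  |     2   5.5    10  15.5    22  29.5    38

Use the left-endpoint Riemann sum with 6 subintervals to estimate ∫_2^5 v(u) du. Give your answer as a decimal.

42.25

Δu = 0.5.
Sum = 0.5·[2 + 5.5 + 10 + 15.5 + 22 + 29.5] = 42.25.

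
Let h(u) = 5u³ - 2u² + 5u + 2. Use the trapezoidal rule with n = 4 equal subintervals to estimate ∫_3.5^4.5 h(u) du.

315.4375

Δu = (4.5 − 3.5)/4 = 0.25.
h(3.5) = 209.375, h(3.75) = 256.296875, h(4) = 310, h(4.25) = 370.953125, h(4.5) = 439.625.
T_4 = (Δu/2)·[h(u_0) + 2h(u_1) + 2h(u_2) + 2h(u_3) + h(u_4)].
Sum = 315.4375.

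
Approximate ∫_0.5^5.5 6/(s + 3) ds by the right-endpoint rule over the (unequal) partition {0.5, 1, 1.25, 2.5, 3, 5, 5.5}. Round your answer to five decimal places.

4.81952

Subinterval widths: 0.5, 0.25, 1.25, 0.5, 2, 0.5.
Right endpoints: 1, 1.25, 2.5, 3, 5, 5.5.
f(1) = 1.5, f(1.25) = 24/17, f(2.5) = 12/11, f(3) = 1, f(5) = 0.75, f(5.5) = 12/17.
Sum = Σ Δs_i · f(s_i).
Sum ≈ 4.81952.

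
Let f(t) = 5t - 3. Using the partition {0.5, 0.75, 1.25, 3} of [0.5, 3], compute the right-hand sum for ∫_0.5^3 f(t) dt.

22.8125

Subinterval widths: 0.25, 0.5, 1.75.
Right endpoints: 0.75, 1.25, 3.
f(0.75) = 0.75, f(1.25) = 3.25, f(3) = 12.
Sum = Σ Δt_i · f(t_i).
Sum = 22.8125.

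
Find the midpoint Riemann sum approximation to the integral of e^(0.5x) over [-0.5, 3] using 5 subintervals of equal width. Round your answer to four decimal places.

Δx = (3 − (-0.5))/5 = 0.7.
Midpoints: -0.15, 0.55, 1.25, 1.95, 2.65.
f(-0.15) ≈ 0.9277, f(0.55) ≈ 1.3165, f(1.25) ≈ 1.8682, f(1.95) ≈ 2.6512, f(2.65) ≈ 3.7622.
Sum = Δx · [f(-0.15) + f(0.55) + f(1.25) + f(1.95) + f(2.65)].
Sum ≈ 7.3681.

7.3681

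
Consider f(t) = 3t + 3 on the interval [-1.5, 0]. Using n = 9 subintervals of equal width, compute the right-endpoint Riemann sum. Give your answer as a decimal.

1.5

Δt = (0 − (-1.5))/9 = 1/6.
Right endpoints: -4/3, -7/6, -1, -5/6, -2/3, -0.5, -1/3, -1/6, 0.
f(-4/3) = -1, f(-7/6) = -0.5, f(-1) = 0, f(-5/6) = 0.5, f(-2/3) = 1, f(-0.5) = 1.5, f(-1/3) = 2, f(-1/6) = 2.5, f(0) = 3.
Sum = Δt · [f(-4/3) + f(-7/6) + f(-1) + ...].
Sum = 1.5.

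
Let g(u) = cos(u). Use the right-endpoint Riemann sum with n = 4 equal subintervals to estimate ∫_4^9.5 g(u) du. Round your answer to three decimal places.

0.335

Δu = (9.5 − 4)/4 = 1.375.
Right endpoints: 5.375, 6.75, 8.125, 9.5.
g(5.375) ≈ 0.615, g(6.75) ≈ 0.893, g(8.125) ≈ -0.268, g(9.5) ≈ -0.997.
Sum = Δu · [g(5.375) + g(6.75) + g(8.125) + g(9.5)].
Sum ≈ 0.335.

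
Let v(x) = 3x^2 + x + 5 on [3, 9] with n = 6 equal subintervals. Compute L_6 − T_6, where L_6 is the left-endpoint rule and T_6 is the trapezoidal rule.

-111

L_6 = 660.
T_6 = 771.
L_6 − T_6 = -111.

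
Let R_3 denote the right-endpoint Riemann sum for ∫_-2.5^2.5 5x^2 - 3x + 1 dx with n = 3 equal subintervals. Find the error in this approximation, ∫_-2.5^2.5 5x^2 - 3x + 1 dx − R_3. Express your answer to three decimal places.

Exact integral: ∫_-2.5^2.5 f(x) dx ≈ 57.08333.
R_3 ≈ 56.15741.
Error ≈ 57.08333 − 56.15741 ≈ 0.926.

0.926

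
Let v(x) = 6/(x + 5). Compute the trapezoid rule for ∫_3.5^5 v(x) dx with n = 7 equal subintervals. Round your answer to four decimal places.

0.9752

Δx = (5 − 3.5)/7 = 3/14.
v(3.5) = 12/17, v(26/7) = 42/61, v(55/14) = 0.672, v(29/7) = 0.65625, v(61/14) = 84/131, v(32/7) = 42/67, v(67/14) = 84/137, v(5) = 0.6.
T_7 = (Δx/2)·[v(x_0) + 2v(x_1) + ... + 2v(x_{6}) + v(x_7)].
Sum ≈ 0.9752.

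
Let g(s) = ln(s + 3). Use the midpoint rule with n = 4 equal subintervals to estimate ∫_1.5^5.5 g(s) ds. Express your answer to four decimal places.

7.4265

Δs = (5.5 − 1.5)/4 = 1.
Midpoints: 2, 3, 4, 5.
g(2) ≈ 1.6094, g(3) ≈ 1.7918, g(4) ≈ 1.9459, g(5) ≈ 2.0794.
Sum = Δs · [g(2) + g(3) + g(4) + g(5)].
Sum ≈ 7.4265.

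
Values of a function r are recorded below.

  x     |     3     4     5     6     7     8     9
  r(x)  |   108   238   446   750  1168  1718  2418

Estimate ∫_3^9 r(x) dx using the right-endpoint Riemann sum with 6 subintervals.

Δx = 1.
Sum = 1·[238 + 446 + 750 + 1168 + 1718 + 2418] = 6738.

6738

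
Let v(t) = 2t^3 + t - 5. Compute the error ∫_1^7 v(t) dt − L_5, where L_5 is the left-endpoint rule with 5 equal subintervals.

379.44

Exact integral: ∫_1^7 v(t) dt = 1194.
L_5 = 814.56.
Error = 1194 − 814.56 = 379.44.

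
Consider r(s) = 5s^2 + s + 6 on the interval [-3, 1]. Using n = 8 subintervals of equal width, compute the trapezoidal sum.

67.5

Δs = (1 − (-3))/8 = 0.5.
r(-3) = 48, r(-2.5) = 34.75, r(-2) = 24, r(-1.5) = 15.75, r(-1) = 10, r(-0.5) = 6.75, r(0) = 6, r(0.5) = 7.75, r(1) = 12.
T_8 = (Δs/2)·[r(s_0) + 2r(s_1) + ... + 2r(s_{7}) + r(s_8)].
Sum = 67.5.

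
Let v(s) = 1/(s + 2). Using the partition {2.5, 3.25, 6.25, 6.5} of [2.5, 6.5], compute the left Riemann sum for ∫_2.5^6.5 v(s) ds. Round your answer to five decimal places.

0.76840

Subinterval widths: 0.75, 3, 0.25.
Left endpoints: 2.5, 3.25, 6.25.
v(2.5) = 2/9, v(3.25) = 4/21, v(6.25) = 4/33.
Sum = Σ Δs_i · v(s_i).
Sum ≈ 0.76840.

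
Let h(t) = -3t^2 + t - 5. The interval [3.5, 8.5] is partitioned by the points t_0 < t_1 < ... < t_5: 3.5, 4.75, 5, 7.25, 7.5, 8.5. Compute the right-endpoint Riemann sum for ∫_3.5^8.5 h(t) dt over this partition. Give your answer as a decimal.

-708.21875

Subinterval widths: 1.25, 0.25, 2.25, 0.25, 1.
Right endpoints: 4.75, 5, 7.25, 7.5, 8.5.
h(4.75) = -67.9375, h(5) = -75, h(7.25) = -155.4375, h(7.5) = -166.25, h(8.5) = -213.25.
Sum = Σ Δt_i · h(t_i).
Sum = -708.21875.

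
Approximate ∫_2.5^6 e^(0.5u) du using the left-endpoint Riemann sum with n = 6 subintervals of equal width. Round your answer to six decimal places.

Δu = (6 − 2.5)/6 = 7/12.
Left endpoints: 2.5, 37/12, 11/3, 4.25, 29/6, 65/12.
f(2.5) ≈ 3.490343, f(37/12) ≈ 4.672371, f(11/3) ≈ 6.254701, f(4.25) ≈ 8.372897, f(29/6) ≈ 11.208436, f(65/12) ≈ 15.004248.
Sum = Δu · [f(2.5) + f(37/12) + f(11/3) + ...].
Sum ≈ 28.585081.

28.585081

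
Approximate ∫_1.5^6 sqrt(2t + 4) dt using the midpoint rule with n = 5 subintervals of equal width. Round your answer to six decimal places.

Δt = (6 − 1.5)/5 = 0.9.
Midpoints: 1.95, 2.85, 3.75, 4.65, 5.55.
f(1.95) ≈ 2.810694, f(2.85) ≈ 3.114482, f(3.75) ≈ 3.391165, f(4.65) ≈ 3.646917, f(5.55) ≈ 3.885872.
Sum = Δt · [f(1.95) + f(2.85) + f(3.75) + f(4.65) + f(5.55)].
Sum ≈ 15.164217.

15.164217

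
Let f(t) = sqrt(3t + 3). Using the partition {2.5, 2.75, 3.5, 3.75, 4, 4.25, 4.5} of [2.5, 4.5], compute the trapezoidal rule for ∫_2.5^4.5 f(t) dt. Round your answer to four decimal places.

Subinterval widths: 0.25, 0.75, 0.25, 0.25, 0.25, 0.25.
f(2.5) ≈ 3.2404, f(2.75) ≈ 3.3541, f(3.5) ≈ 3.6742, f(3.75) ≈ 3.7749, f(4) ≈ 3.8730, f(4.25) ≈ 3.9686, f(4.5) ≈ 4.0620.
On each subinterval the trapezoid contributes (Δt_i/2)·[f(t_{i-1}) + f(t_i)].
Sum ≈ 7.3311.

7.3311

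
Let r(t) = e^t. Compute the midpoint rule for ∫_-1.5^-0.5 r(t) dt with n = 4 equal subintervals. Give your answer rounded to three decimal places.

0.382

Δt = (-0.5 − (-1.5))/4 = 0.25.
Midpoints: -1.375, -1.125, -0.875, -0.625.
r(-1.375) ≈ 0.253, r(-1.125) ≈ 0.325, r(-0.875) ≈ 0.417, r(-0.625) ≈ 0.535.
Sum = Δt · [r(-1.375) + r(-1.125) + r(-0.875) + r(-0.625)].
Sum ≈ 0.382.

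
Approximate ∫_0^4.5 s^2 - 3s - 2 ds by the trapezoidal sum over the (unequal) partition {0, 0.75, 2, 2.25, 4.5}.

Subinterval widths: 0.75, 1.25, 0.25, 2.25.
f(0) = -2, f(0.75) = -3.6875, f(2) = -4, f(2.25) = -3.6875, f(4.5) = 4.75.
On each subinterval the trapezoid contributes (Δs_i/2)·[f(s_{i-1}) + f(s_i)].
Sum = -6.703125.

-6.703125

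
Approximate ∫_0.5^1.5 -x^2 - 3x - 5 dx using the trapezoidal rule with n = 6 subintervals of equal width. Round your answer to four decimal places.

Δx = (1.5 − 0.5)/6 = 1/6.
f(0.5) = -6.75, f(2/3) = -67/9, f(5/6) = -295/36, f(1) = -9, f(7/6) = -355/36, f(4/3) = -97/9, f(1.5) = -11.75.
T_6 = (Δx/2)·[f(x_0) + 2f(x_1) + ... + 2f(x_{5}) + f(x_6)].
Sum ≈ -9.0880.

-9.0880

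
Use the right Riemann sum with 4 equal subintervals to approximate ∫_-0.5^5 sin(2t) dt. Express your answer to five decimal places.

Δt = (5 − (-0.5))/4 = 1.375.
Right endpoints: 0.875, 2.25, 3.625, 5.
f(0.875) ≈ 0.98399, f(2.25) ≈ -0.97753, f(3.625) ≈ 0.82308, f(5) ≈ -0.54402.
Sum = Δt · [f(0.875) + f(2.25) + f(3.625) + f(5)].
Sum ≈ 0.39258.

0.39258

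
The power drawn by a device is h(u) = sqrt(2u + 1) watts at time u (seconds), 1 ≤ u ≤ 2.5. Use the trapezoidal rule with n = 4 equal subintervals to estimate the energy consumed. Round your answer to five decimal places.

3.16495

Δu = (2.5 − 1)/4 = 0.375.
h(1) ≈ 1.73205, h(1.375) ≈ 1.93649, h(1.75) ≈ 2.12132, h(2.125) ≈ 2.29129, h(2.5) ≈ 2.44949.
T_4 = (Δu/2)·[h(u_0) + 2h(u_1) + 2h(u_2) + 2h(u_3) + h(u_4)].
Sum ≈ 3.16495.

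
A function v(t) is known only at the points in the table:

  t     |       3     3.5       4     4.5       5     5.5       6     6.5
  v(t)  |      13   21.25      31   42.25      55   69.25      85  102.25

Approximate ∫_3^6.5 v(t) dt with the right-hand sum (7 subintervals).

Δt = 0.5.
Sum = 0.5·[21.25 + 31 + 42.25 + 55 + 69.25 + 85 + 102.25] = 203.

203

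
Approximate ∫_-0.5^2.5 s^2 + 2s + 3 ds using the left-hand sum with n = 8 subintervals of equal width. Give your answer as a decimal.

Δs = (2.5 − (-0.5))/8 = 0.375.
Left endpoints: -0.5, -0.125, 0.25, 0.625, 1, 1.375, 1.75, 2.125.
f(-0.5) = 2.25, f(-0.125) = 2.765625, f(0.25) = 3.5625, f(0.625) = 4.640625, f(1) = 6, f(1.375) = 7.640625, f(1.75) = 9.5625, f(2.125) = 11.765625.
Sum = Δs · [f(-0.5) + f(-0.125) + f(0.25) + ...].
Sum = 18.0703125.

18.0703125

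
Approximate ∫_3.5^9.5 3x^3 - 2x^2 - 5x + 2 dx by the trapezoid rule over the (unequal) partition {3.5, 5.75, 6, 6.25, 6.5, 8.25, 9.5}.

5428.7421875

Subinterval widths: 2.25, 0.25, 0.25, 0.25, 1.75, 1.25.
f(3.5) = 88.625, f(5.75) = 477.453125, f(6) = 548, f(6.25) = 625.046875, f(6.5) = 708.875, f(8.25) = 1509.171875, f(9.5) = 2346.125.
On each subinterval the trapezoid contributes (Δx_i/2)·[f(x_{i-1}) + f(x_i)].
Sum = 5428.7421875.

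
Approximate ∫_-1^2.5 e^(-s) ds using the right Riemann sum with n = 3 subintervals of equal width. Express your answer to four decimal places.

Δs = (2.5 − (-1))/3 = 7/6.
Right endpoints: 1/6, 4/3, 2.5.
f(1/6) ≈ 0.8465, f(4/3) ≈ 0.2636, f(2.5) ≈ 0.0821.
Sum = Δs · [f(1/6) + f(4/3) + f(2.5)].
Sum ≈ 1.3909.

1.3909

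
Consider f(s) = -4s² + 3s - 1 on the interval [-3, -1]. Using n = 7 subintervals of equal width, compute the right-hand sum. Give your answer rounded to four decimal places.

-43.3469

Δs = (-1 − (-3))/7 = 2/7.
Right endpoints: -19/7, -17/7, -15/7, -13/7, -11/7, -9/7, -1.
f(-19/7) = -1892/49, f(-17/7) = -1562/49, f(-15/7) = -1264/49, f(-13/7) = -998/49, f(-11/7) = -764/49, f(-9/7) = -562/49, f(-1) = -8.
Sum = Δs · [f(-19/7) + f(-17/7) + f(-15/7) + ...].
Sum ≈ -43.3469.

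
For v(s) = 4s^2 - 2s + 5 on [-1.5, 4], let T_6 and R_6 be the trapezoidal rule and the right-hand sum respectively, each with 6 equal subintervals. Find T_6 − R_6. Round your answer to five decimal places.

T_6 ≈ 106.6643519.
R_6 ≈ 126.8310185.
T_6 − R_6 ≈ -20.16667.

-20.16667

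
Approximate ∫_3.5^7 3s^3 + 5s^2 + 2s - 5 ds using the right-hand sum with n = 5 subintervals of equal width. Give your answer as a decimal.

Δs = (7 − 3.5)/5 = 0.7.
Right endpoints: 4.2, 4.9, 5.6, 6.3, 7.
f(4.2) = 313.864, f(4.9) = 477.797, f(5.6) = 689.848, f(6.3) = 956.191, f(7) = 1283.
Sum = Δs · [f(4.2) + f(4.9) + f(5.6) + f(6.3) + f(7)].
Sum = 2604.49.

2604.49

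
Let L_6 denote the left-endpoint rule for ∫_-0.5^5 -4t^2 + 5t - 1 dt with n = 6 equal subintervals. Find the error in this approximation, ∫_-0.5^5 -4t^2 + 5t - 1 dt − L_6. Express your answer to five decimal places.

Exact integral: ∫_-0.5^5 f(t) dt ≈ -110.4583333.
L_6 ≈ -80.7685185.
Error ≈ -110.4583333 − (-80.7685185) ≈ -29.68981.

-29.68981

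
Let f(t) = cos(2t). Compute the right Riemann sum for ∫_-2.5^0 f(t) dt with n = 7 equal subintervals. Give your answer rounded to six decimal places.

-0.330984

Δt = (0 − (-2.5))/7 = 5/14.
Right endpoints: -15/7, -25/14, -10/7, -15/14, -5/7, -5/14, 0.
f(-15/7) ≈ -0.413846, f(-25/14) ≈ -0.909034, f(-10/7) ≈ -0.959816, f(-15/14) ≈ -0.541366, f(-5/7) ≈ 0.141746, f(-5/14) ≈ 0.755561, f(0) ≈ 1.000000.
Sum = Δt · [f(-15/7) + f(-25/14) + f(-10/7) + ...].
Sum ≈ -0.330984.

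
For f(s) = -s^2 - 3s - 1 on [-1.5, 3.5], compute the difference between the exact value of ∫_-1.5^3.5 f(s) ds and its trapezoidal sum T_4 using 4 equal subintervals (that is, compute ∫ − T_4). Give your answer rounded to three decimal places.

1.302

Exact integral: ∫_-1.5^3.5 f(s) ds ≈ -35.41667.
T_4 = -36.71875.
Error ≈ -35.41667 − (-36.71875) ≈ 1.302.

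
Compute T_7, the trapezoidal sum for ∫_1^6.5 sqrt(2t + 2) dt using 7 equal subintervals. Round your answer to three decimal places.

Δt = (6.5 − 1)/7 = 11/14.
f(1) ≈ 2.000, f(25/14) ≈ 2.360, f(18/7) ≈ 2.673, f(47/14) ≈ 2.952, f(29/7) ≈ 3.207, f(69/14) ≈ 3.443, f(40/7) ≈ 3.665, f(6.5) ≈ 3.873.
T_7 = (Δt/2)·[f(t_0) + 2f(t_1) + ... + 2f(t_{6}) + f(t_7)].
Sum ≈ 16.686.

16.686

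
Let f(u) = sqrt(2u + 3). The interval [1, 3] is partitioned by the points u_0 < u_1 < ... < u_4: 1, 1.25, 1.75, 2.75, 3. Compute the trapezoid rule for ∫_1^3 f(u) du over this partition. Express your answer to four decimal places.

Subinterval widths: 0.25, 0.5, 1, 0.25.
f(1) ≈ 2.2361, f(1.25) ≈ 2.3452, f(1.75) ≈ 2.5495, f(2.75) ≈ 2.9155, f(3) ≈ 3.0000.
On each subinterval the trapezoid contributes (Δu_i/2)·[f(u_{i-1}) + f(u_i)].
Sum ≈ 5.2683.

5.2683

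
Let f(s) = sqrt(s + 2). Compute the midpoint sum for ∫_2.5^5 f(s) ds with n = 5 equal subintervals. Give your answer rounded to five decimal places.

Δs = (5 − 2.5)/5 = 0.5.
Midpoints: 2.75, 3.25, 3.75, 4.25, 4.75.
f(2.75) ≈ 2.17945, f(3.25) ≈ 2.29129, f(3.75) ≈ 2.39792, f(4.25) ≈ 2.50000, f(4.75) ≈ 2.59808.
Sum = Δs · [f(2.75) + f(3.25) + f(3.75) + f(4.25) + f(4.75)].
Sum ≈ 5.98336.

5.98336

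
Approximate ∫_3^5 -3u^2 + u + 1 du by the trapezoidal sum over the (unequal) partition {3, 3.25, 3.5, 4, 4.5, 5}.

-88.203125

Subinterval widths: 0.25, 0.25, 0.5, 0.5, 0.5.
f(3) = -23, f(3.25) = -27.4375, f(3.5) = -32.25, f(4) = -43, f(4.5) = -55.25, f(5) = -69.
On each subinterval the trapezoid contributes (Δu_i/2)·[f(u_{i-1}) + f(u_i)].
Sum = -88.203125.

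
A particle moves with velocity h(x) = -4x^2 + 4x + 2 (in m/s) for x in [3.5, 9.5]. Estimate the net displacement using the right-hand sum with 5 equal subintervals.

-1096.56

Δx = (9.5 − 3.5)/5 = 1.2.
Right endpoints: 4.7, 5.9, 7.1, 8.3, 9.5.
h(4.7) = -67.56, h(5.9) = -113.64, h(7.1) = -171.24, h(8.3) = -240.36, h(9.5) = -321.
Sum = Δx · [h(4.7) + h(5.9) + h(7.1) + h(8.3) + h(9.5)].
Sum = -1096.56.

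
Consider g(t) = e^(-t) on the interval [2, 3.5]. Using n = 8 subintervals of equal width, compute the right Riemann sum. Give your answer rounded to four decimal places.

Δt = (3.5 − 2)/8 = 0.1875.
Right endpoints: 2.1875, 2.375, 2.5625, 2.75, 2.9375, 3.125, 3.3125, 3.5.
g(2.1875) ≈ 0.1122, g(2.375) ≈ 0.0930, g(2.5625) ≈ 0.0771, g(2.75) ≈ 0.0639, g(2.9375) ≈ 0.0530, g(3.125) ≈ 0.0439, g(3.3125) ≈ 0.0364, g(3.5) ≈ 0.0302.
Sum = Δt · [g(2.1875) + g(2.375) + g(2.5625) + ...].
Sum ≈ 0.0956.

0.0956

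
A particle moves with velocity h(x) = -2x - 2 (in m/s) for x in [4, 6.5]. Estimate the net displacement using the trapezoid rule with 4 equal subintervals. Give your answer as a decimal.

-31.25

Δx = (6.5 − 4)/4 = 0.625.
h(4) = -10, h(4.625) = -11.25, h(5.25) = -12.5, h(5.875) = -13.75, h(6.5) = -15.
T_4 = (Δx/2)·[h(x_0) + 2h(x_1) + 2h(x_2) + 2h(x_3) + h(x_4)].
Sum = -31.25.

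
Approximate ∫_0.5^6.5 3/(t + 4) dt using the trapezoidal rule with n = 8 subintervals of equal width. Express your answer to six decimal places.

Δt = (6.5 − 0.5)/8 = 0.75.
f(0.5) = 2/3, f(1.25) = 4/7, f(2) = 0.5, f(2.75) = 4/9, f(3.5) = 0.4, f(4.25) = 4/11, f(5) = 1/3, f(5.75) = 4/13, f(6.5) = 2/7.
T_8 = (Δt/2)·[f(t_0) + 2f(t_1) + ... + 2f(t_{7}) + f(t_8)].
Sum ≈ 2.547544.

2.547544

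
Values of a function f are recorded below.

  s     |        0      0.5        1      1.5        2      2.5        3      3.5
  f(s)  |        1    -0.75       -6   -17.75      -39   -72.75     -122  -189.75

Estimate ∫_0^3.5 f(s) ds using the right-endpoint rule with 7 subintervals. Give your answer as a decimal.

-224

Δs = 0.5.
Sum = 0.5·[(-0.75) + (-6) + (-17.75) + (-39) + (-72.75) + (-122) + (-189.75)] = -224.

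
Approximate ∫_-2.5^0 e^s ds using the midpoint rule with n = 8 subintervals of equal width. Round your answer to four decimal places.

Δs = (0 − (-2.5))/8 = 0.3125.
Midpoints: -2.34375, -2.03125, -1.71875, -1.40625, -1.09375, -0.78125, -0.46875, -0.15625.
f(-2.34375) ≈ 0.0960, f(-2.03125) ≈ 0.1312, f(-1.71875) ≈ 0.1793, f(-1.40625) ≈ 0.2451, f(-1.09375) ≈ 0.3350, f(-0.78125) ≈ 0.4578, f(-0.46875) ≈ 0.6258, f(-0.15625) ≈ 0.8553.
Sum = Δs · [f(-2.34375) + f(-2.03125) + f(-1.71875) + ...].
Sum ≈ 0.9142.

0.9142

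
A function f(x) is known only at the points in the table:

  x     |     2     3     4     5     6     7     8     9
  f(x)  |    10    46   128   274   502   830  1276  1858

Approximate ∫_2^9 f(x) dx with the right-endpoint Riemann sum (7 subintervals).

Δx = 1.
Sum = 1·[46 + 128 + 274 + 502 + 830 + 1276 + 1858] = 4914.

4914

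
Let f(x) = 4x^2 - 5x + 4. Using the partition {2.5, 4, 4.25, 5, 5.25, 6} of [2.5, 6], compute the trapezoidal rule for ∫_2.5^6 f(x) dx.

Subinterval widths: 1.5, 0.25, 0.75, 0.25, 0.75.
f(2.5) = 16.5, f(4) = 48, f(4.25) = 55, f(5) = 79, f(5.25) = 88, f(6) = 118.
On each subinterval the trapezoid contributes (Δx_i/2)·[f(x_{i-1}) + f(x_i)].
Sum = 209.625.

209.625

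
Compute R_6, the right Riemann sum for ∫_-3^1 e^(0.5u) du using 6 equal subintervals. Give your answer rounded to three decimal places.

3.353

Δu = (1 − (-3))/6 = 2/3.
Right endpoints: -7/3, -5/3, -1, -1/3, 1/3, 1.
f(-7/3) ≈ 0.311, f(-5/3) ≈ 0.435, f(-1) ≈ 0.607, f(-1/3) ≈ 0.846, f(1/3) ≈ 1.181, f(1) ≈ 1.649.
Sum = Δu · [f(-7/3) + f(-5/3) + f(-1) + ...].
Sum ≈ 3.353.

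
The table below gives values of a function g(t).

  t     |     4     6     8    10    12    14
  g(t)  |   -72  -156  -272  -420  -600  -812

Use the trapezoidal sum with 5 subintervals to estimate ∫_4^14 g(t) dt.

-3780

Δt = 2.
T_5 = (2/2)·[(-72) + 2·(-156) + 2·(-272) + 2·(-420) + 2·(-600) + (-812)] = -3780.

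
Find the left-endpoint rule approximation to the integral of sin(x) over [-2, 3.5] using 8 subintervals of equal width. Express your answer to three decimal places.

0.308

Δx = (3.5 − (-2))/8 = 0.6875.
Left endpoints: -2, -1.3125, -0.625, 0.0625, 0.75, 1.4375, 2.125, 2.8125.
f(-2) ≈ -0.909, f(-1.3125) ≈ -0.967, f(-0.625) ≈ -0.585, f(0.0625) ≈ 0.062, f(0.75) ≈ 0.682, f(1.4375) ≈ 0.991, f(2.125) ≈ 0.850, f(2.8125) ≈ 0.323.
Sum = Δx · [f(-2) + f(-1.3125) + f(-0.625) + ...].
Sum ≈ 0.308.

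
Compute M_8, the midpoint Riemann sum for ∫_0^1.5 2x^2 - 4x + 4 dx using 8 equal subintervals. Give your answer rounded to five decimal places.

Δx = (1.5 − 0)/8 = 0.1875.
Midpoints: 0.09375, 0.28125, 0.46875, 0.65625, 0.84375, 1.03125, 1.21875, 1.40625.
f(0.09375) = 1865/512, f(0.28125) = 1553/512, f(0.46875) = 1313/512, f(0.65625) = 1145/512, f(0.84375) = 1049/512, f(1.03125) = 1025/512, f(1.21875) = 1073/512, f(1.40625) = 1193/512.
Sum = Δx · [f(0.09375) + f(0.28125) + f(0.46875) + ...].
Sum ≈ 3.74121.

3.74121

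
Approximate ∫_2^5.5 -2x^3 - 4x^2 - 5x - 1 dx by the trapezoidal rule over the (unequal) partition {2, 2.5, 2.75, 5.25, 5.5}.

Subinterval widths: 0.5, 0.25, 2.5, 0.25.
f(2) = -43, f(2.5) = -69.75, f(2.75) = -86.59375, f(5.25) = -426.90625, f(5.5) = -482.25.
On each subinterval the trapezoid contributes (Δx_i/2)·[f(x_{i-1}) + f(x_i)].
Sum = -803.25.

-803.25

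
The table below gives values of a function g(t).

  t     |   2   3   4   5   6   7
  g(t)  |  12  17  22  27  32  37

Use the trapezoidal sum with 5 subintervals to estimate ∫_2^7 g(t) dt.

122.5

Δt = 1.
T_5 = (1/2)·[12 + 2·17 + 2·22 + 2·27 + 2·32 + 37] = 122.5.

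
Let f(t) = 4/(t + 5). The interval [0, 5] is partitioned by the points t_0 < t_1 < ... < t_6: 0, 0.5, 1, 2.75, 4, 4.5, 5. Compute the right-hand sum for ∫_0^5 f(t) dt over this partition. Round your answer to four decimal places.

2.5663

Subinterval widths: 0.5, 0.5, 1.75, 1.25, 0.5, 0.5.
Right endpoints: 0.5, 1, 2.75, 4, 4.5, 5.
f(0.5) = 8/11, f(1) = 2/3, f(2.75) = 16/31, f(4) = 4/9, f(4.5) = 8/19, f(5) = 0.4.
Sum = Σ Δt_i · f(t_i).
Sum ≈ 2.5663.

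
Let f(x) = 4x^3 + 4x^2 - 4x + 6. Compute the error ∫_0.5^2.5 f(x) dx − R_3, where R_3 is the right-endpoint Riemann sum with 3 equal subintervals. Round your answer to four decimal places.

Exact integral: ∫_0.5^2.5 f(x) dx ≈ 59.666667.
R_3 ≈ 88.925926.
Error ≈ 59.666667 − 88.925926 ≈ -29.2593.

-29.2593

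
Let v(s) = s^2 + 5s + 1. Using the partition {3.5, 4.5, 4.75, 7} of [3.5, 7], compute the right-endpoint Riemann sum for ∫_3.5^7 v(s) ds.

Subinterval widths: 1, 0.25, 2.25.
Right endpoints: 4.5, 4.75, 7.
v(4.5) = 43.75, v(4.75) = 47.3125, v(7) = 85.
Sum = Σ Δs_i · v(s_i).
Sum = 246.828125.

246.828125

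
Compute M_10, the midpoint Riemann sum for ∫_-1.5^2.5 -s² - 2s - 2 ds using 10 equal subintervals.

Δs = (2.5 − (-1.5))/10 = 0.4.
Midpoints: -1.3, -0.9, -0.5, -0.1, 0.3, 0.7, 1.1, 1.5, 1.9, 2.3.
f(-1.3) = -1.09, f(-0.9) = -1.01, f(-0.5) = -1.25, f(-0.1) = -1.81, f(0.3) = -2.69, f(0.7) = -3.89, f(1.1) = -5.41, f(1.5) = -7.25, f(1.9) = -9.41, f(2.3) = -11.89.
Sum = Δs · [f(-1.3) + f(-0.9) + f(-0.5) + ...].
Sum = -18.28.

-18.28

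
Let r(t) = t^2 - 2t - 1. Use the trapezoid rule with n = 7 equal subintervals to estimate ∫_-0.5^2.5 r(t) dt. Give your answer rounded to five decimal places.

Δt = (2.5 − (-0.5))/7 = 3/7.
r(-0.5) = 0.25, r(-1/14) = -167/196, r(5/14) = -311/196, r(11/14) = -383/196, r(17/14) = -383/196, r(23/14) = -311/196, r(29/14) = -167/196, r(2.5) = 0.25.
T_7 = (Δt/2)·[r(t_0) + 2r(t_1) + ... + 2r(t_{6}) + r(t_7)].
Sum ≈ -3.65816.

-3.65816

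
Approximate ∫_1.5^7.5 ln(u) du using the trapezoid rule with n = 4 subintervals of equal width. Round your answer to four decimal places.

8.4069

Δu = (7.5 − 1.5)/4 = 1.5.
f(1.5) ≈ 0.4055, f(3) ≈ 1.0986, f(4.5) ≈ 1.5041, f(6) ≈ 1.7918, f(7.5) ≈ 2.0149.
T_4 = (Δu/2)·[f(u_0) + 2f(u_1) + 2f(u_2) + 2f(u_3) + f(u_4)].
Sum ≈ 8.4069.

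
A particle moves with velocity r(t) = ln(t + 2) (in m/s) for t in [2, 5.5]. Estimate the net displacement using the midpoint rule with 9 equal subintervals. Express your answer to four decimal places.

6.0673

Δt = (5.5 − 2)/9 = 7/18.
Midpoints: 79/36, 31/12, 107/36, 121/36, 3.75, 149/36, 163/36, 59/12, 191/36.
r(79/36) ≈ 1.4338, r(31/12) ≈ 1.5224, r(107/36) ≈ 1.6039, r(121/36) ≈ 1.6792, r(3.75) ≈ 1.7492, r(149/36) ≈ 1.8146, r(163/36) ≈ 1.8761, r(59/12) ≈ 1.9339, r(191/36) ≈ 1.9886.
Sum = Δt · [r(79/36) + r(31/12) + r(107/36) + ...].
Sum ≈ 6.0673.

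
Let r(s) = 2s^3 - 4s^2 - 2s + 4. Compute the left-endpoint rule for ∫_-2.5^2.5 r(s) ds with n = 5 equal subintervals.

Δs = (2.5 − (-2.5))/5 = 1.
Left endpoints: -2.5, -1.5, -0.5, 0.5, 1.5.
r(-2.5) = -47.25, r(-1.5) = -8.75, r(-0.5) = 3.75, r(0.5) = 2.25, r(1.5) = -1.25.
Sum = Δs · [r(-2.5) + r(-1.5) + r(-0.5) + r(0.5) + r(1.5)].
Sum = -51.25.

-51.25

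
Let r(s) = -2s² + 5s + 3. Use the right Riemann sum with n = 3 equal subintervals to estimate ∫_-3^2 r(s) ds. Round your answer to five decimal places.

3.70370

Δs = (2 − (-3))/3 = 5/3.
Right endpoints: -4/3, 1/3, 2.
r(-4/3) = -65/9, r(1/3) = 40/9, r(2) = 5.
Sum = Δs · [r(-4/3) + r(1/3) + r(2)].
Sum ≈ 3.70370.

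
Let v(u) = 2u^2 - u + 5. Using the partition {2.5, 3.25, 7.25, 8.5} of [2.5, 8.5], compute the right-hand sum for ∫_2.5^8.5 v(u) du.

604.90625

Subinterval widths: 0.75, 4, 1.25.
Right endpoints: 3.25, 7.25, 8.5.
v(3.25) = 22.875, v(7.25) = 102.875, v(8.5) = 141.
Sum = Σ Δu_i · v(u_i).
Sum = 604.90625.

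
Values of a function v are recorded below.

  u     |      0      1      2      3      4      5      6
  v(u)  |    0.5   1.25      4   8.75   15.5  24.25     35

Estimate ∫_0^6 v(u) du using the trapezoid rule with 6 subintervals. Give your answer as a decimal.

71.5

Δu = 1.
T_6 = (1/2)·[0.5 + 2·1.25 + 2·4 + 2·8.75 + 2·15.5 + 2·24.25 + 35] = 71.5.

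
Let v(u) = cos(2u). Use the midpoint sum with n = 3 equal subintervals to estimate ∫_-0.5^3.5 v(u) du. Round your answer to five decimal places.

Δu = (3.5 − (-0.5))/3 = 4/3.
Midpoints: 1/6, 1.5, 17/6.
v(1/6) ≈ 0.94496, v(1.5) ≈ -0.98999, v(17/6) ≈ 0.81590.
Sum = Δu · [v(1/6) + v(1.5) + v(17/6)].
Sum ≈ 1.02781.

1.02781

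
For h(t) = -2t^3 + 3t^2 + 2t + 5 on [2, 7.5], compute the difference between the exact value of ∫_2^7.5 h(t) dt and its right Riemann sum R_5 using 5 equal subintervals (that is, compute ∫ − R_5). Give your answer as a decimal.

Exact integral: ∫_2^7.5 h(t) dt = -1080.40625.
R_5 = -1471.69.
Error = -1080.40625 − (-1471.69) = 391.28375.

391.28375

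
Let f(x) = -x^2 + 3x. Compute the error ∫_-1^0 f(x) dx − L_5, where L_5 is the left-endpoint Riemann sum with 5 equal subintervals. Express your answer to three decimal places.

0.407

Exact integral: ∫_-1^0 f(x) dx ≈ -1.83333.
L_5 = -2.24.
Error ≈ -1.83333 − (-2.24) ≈ 0.407.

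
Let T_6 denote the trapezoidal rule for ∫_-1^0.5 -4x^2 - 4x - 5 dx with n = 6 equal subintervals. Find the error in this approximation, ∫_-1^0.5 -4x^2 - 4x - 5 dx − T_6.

0.0625

Exact integral: ∫_-1^0.5 f(x) dx = -7.5.
T_6 = -7.5625.
Error = -7.5 − (-7.5625) = 0.0625.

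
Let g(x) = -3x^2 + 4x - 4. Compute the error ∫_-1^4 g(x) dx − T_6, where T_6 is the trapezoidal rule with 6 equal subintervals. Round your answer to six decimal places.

Exact integral: ∫_-1^4 g(x) dx = -55.
T_6 ≈ -56.73611111.
Error ≈ -55 − (-56.73611111) ≈ 1.736111.

1.736111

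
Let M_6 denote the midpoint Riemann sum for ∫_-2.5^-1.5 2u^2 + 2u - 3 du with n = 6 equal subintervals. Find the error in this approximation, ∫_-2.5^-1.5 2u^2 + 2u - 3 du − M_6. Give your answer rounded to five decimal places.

0.00463

Exact integral: ∫_-2.5^-1.5 f(u) du ≈ 1.1666667.
M_6 ≈ 1.1620370.
Error ≈ 1.1666667 − 1.1620370 ≈ 0.00463.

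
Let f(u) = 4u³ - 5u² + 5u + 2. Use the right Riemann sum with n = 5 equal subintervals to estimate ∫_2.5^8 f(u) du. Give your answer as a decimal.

Δu = (8 − 2.5)/5 = 1.1.
Right endpoints: 3.6, 4.7, 5.8, 6.9, 8.
f(3.6) = 141.824, f(4.7) = 330.342, f(5.8) = 643.248, f(6.9) = 1112.486, f(8) = 1770.
Sum = Δu · [f(3.6) + f(4.7) + f(5.8) + f(6.9) + f(8)].
Sum = 4397.69.

4397.69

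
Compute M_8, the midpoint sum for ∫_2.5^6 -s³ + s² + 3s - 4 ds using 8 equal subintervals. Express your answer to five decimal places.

Δs = (6 − 2.5)/8 = 0.4375.
Midpoints: 2.71875, 3.15625, 3.59375, 4.03125, 4.46875, 4.90625, 5.34375, 5.78125.
f(2.71875) = -280103/32768, f(3.15625) = -524669/32768, f(3.59375) = -875467/32768, f(4.03125) = -1348961/32768, f(4.46875) = -1961615/32768, f(4.90625) = -2729893/32768, f(5.34375) = -3670259/32768, f(5.78125) = -4799177/32768.
Sum = Δs · [f(2.71875) + f(3.15625) + f(3.59375) + ...].
Sum ≈ -216.16174.

-216.16174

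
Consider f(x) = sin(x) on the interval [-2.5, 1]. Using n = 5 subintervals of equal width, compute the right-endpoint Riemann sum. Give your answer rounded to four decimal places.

Δx = (1 − (-2.5))/5 = 0.7.
Right endpoints: -1.8, -1.1, -0.4, 0.3, 1.
f(-1.8) ≈ -0.9738, f(-1.1) ≈ -0.8912, f(-0.4) ≈ -0.3894, f(0.3) ≈ 0.2955, f(1) ≈ 0.8415.
Sum = Δx · [f(-1.8) + f(-1.1) + f(-0.4) + f(0.3) + f(1)].
Sum ≈ -0.7822.

-0.7822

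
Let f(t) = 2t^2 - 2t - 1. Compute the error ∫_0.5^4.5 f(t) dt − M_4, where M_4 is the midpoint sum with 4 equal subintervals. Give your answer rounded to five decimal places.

Exact integral: ∫_0.5^4.5 f(t) dt ≈ 36.6666667.
M_4 = 36.
Error ≈ 36.6666667 − 36 ≈ 0.66667.

0.66667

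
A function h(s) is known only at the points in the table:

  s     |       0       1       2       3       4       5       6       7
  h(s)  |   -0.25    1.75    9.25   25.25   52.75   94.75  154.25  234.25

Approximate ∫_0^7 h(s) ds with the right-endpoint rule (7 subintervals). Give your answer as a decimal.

572.25

Δs = 1.
Sum = 1·[1.75 + 9.25 + 25.25 + 52.75 + 94.75 + 154.25 + 234.25] = 572.25.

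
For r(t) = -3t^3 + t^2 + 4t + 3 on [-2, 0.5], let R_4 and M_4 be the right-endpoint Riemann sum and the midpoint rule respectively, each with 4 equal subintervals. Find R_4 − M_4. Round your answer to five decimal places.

R_4 ≈ 10.2587891.
M_4 ≈ 14.0307617.
R_4 − M_4 ≈ -3.77197.

-3.77197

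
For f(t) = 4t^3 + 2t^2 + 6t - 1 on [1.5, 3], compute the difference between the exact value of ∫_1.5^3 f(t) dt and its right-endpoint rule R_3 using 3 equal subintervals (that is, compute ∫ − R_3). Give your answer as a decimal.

Exact integral: ∫_1.5^3 f(t) dt = 110.4375.
R_3 = 141.5.
Error = 110.4375 − 141.5 = -31.0625.

-31.0625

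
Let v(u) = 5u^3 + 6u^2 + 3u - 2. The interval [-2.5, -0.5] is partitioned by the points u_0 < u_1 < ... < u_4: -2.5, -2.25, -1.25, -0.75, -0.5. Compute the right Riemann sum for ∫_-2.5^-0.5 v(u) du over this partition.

Subinterval widths: 0.25, 1, 0.5, 0.25.
Right endpoints: -2.25, -1.25, -0.75, -0.5.
v(-2.25) = -35.328125, v(-1.25) = -6.140625, v(-0.75) = -2.984375, v(-0.5) = -2.625.
Sum = Σ Δu_i · v(u_i).
Sum = -17.12109375.

-17.12109375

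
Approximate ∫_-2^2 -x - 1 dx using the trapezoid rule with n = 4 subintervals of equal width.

-4

Δx = (2 − (-2))/4 = 1.
f(-2) = 1, f(-1) = 0, f(0) = -1, f(1) = -2, f(2) = -3.
T_4 = (Δx/2)·[f(x_0) + 2f(x_1) + 2f(x_2) + 2f(x_3) + f(x_4)].
Sum = -4.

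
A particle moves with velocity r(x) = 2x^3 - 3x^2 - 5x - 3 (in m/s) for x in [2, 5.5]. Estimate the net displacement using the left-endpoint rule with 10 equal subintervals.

Δx = (5.5 − 2)/10 = 0.35.
Left endpoints: 2, 2.35, 2.7, 3.05, 3.4, 3.75, 4.1, 4.45, 4.8, 5.15.
r(2) = -9, r(2.35) = -5.36175, r(2.7) = 0.996, r(3.05) = 10.58775, r(3.4) = 23.928, r(3.75) = 41.53125, r(4.1) = 63.912, r(4.45) = 91.58475, r(4.8) = 125.064, r(5.15) = 164.86425.
Sum = Δx · [r(2) + r(2.35) + r(2.7) + ...].
Sum = 177.8371875.

177.8371875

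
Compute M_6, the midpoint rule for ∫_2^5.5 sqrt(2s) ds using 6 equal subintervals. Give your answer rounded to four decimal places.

9.4971

Δs = (5.5 − 2)/6 = 7/12.
Midpoints: 55/24, 2.875, 83/24, 97/24, 4.625, 125/24.
f(55/24) ≈ 2.1409, f(2.875) ≈ 2.3979, f(83/24) ≈ 2.6300, f(97/24) ≈ 2.8431, f(4.625) ≈ 3.0414, f(125/24) ≈ 3.2275.
Sum = Δs · [f(55/24) + f(2.875) + f(83/24) + ...].
Sum ≈ 9.4971.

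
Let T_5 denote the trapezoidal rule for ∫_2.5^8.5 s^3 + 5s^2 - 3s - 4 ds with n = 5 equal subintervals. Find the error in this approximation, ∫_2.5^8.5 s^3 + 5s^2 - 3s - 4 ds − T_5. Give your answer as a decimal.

-30.96

Exact integral: ∫_2.5^8.5 f(s) ds = 2169.75.
T_5 = 2200.71.
Error = 2169.75 − 2200.71 = -30.96.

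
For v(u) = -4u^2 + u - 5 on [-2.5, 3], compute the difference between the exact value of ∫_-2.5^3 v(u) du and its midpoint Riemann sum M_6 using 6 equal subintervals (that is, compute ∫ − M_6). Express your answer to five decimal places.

Exact integral: ∫_-2.5^3 v(u) du ≈ -82.9583333.
M_6 ≈ -81.4178241.
Error ≈ -82.9583333 − (-81.4178241) ≈ -1.54051.

-1.54051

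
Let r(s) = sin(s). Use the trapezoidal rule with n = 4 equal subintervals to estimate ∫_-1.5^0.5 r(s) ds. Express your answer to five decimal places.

Δs = (0.5 − (-1.5))/4 = 0.5.
r(-1.5) ≈ -0.99749, r(-1) ≈ -0.84147, r(-0.5) ≈ -0.47943, r(0) ≈ 0.00000, r(0.5) ≈ 0.47943.
T_4 = (Δs/2)·[r(s_0) + 2r(s_1) + 2r(s_2) + 2r(s_3) + r(s_4)].
Sum ≈ -0.78997.

-0.78997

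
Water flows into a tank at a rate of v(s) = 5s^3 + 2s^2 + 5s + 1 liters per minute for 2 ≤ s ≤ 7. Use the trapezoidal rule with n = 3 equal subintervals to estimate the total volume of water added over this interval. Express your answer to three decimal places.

3482.963

Δs = (7 − 2)/3 = 5/3.
v(2) = 59, v(11/3) = 7903/27, v(16/3) = 22763/27, v(7) = 1849.
T_3 = (Δs/2)·[v(s_0) + 2v(s_1) + 2v(s_2) + v(s_3)].
Sum ≈ 3482.963.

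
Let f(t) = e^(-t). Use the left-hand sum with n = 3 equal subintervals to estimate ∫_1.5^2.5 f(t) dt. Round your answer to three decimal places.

0.166

Δt = (2.5 − 1.5)/3 = 1/3.
Left endpoints: 1.5, 11/6, 13/6.
f(1.5) ≈ 0.223, f(11/6) ≈ 0.160, f(13/6) ≈ 0.115.
Sum = Δt · [f(1.5) + f(11/6) + f(13/6)].
Sum ≈ 0.166.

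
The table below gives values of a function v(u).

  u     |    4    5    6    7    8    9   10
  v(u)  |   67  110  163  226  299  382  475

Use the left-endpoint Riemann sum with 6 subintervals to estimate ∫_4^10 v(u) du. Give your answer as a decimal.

1247

Δu = 1.
Sum = 1·[67 + 110 + 163 + 226 + 299 + 382] = 1247.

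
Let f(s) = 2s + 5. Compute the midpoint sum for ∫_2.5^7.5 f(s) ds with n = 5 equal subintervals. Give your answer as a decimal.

Δs = (7.5 − 2.5)/5 = 1.
Midpoints: 3, 4, 5, 6, 7.
f(3) = 11, f(4) = 13, f(5) = 15, f(6) = 17, f(7) = 19.
Sum = Δs · [f(3) + f(4) + f(5) + f(6) + f(7)].
Sum = 75.

75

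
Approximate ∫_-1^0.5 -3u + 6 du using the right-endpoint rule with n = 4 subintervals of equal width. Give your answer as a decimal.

Δu = (0.5 − (-1))/4 = 0.375.
Right endpoints: -0.625, -0.25, 0.125, 0.5.
f(-0.625) = 7.875, f(-0.25) = 6.75, f(0.125) = 5.625, f(0.5) = 4.5.
Sum = Δu · [f(-0.625) + f(-0.25) + f(0.125) + f(0.5)].
Sum = 9.28125.

9.28125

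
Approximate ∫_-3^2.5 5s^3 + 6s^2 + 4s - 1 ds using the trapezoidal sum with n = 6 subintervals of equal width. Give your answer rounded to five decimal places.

23.56120

Δs = (2.5 − (-3))/6 = 11/12.
f(-3) = -94, f(-25/12) = -49253/1728, f(-7/6) = -1175/216, f(-0.25) = -1.703125, f(2/3) = 157/27, f(19/12) = 69503/1728, f(2.5) = 124.625.
T_6 = (Δs/2)·[f(s_0) + 2f(s_1) + ... + 2f(s_{5}) + f(s_6)].
Sum ≈ 23.56120.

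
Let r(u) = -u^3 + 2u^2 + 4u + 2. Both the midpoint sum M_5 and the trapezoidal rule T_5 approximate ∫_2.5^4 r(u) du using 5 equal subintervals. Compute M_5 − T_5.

M_5 = 0.6028125.
T_5 = 0.34125.
M_5 − T_5 = 0.2615625.

0.2615625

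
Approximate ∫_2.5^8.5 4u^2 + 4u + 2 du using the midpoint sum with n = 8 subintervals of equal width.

Δu = (8.5 − 2.5)/8 = 0.75.
Midpoints: 2.875, 3.625, 4.375, 5.125, 5.875, 6.625, 7.375, 8.125.
f(2.875) = 46.5625, f(3.625) = 69.0625, f(4.375) = 96.0625, f(5.125) = 127.5625, f(5.875) = 163.5625, f(6.625) = 204.0625, f(7.375) = 249.0625, f(8.125) = 298.5625.
Sum = Δu · [f(2.875) + f(3.625) + f(4.375) + ...].
Sum = 940.875.

940.875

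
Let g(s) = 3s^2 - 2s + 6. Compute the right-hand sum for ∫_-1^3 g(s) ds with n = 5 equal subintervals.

51.68

Δs = (3 − (-1))/5 = 0.8.
Right endpoints: -0.2, 0.6, 1.4, 2.2, 3.
g(-0.2) = 6.52, g(0.6) = 5.88, g(1.4) = 9.08, g(2.2) = 16.12, g(3) = 27.
Sum = Δs · [g(-0.2) + g(0.6) + g(1.4) + g(2.2) + g(3)].
Sum = 51.68.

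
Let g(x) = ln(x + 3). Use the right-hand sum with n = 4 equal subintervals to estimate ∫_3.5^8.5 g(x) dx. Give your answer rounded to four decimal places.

Δx = (8.5 − 3.5)/4 = 1.25.
Right endpoints: 4.75, 6, 7.25, 8.5.
g(4.75) ≈ 2.0477, g(6) ≈ 2.1972, g(7.25) ≈ 2.3273, g(8.5) ≈ 2.4423.
Sum = Δx · [g(4.75) + g(6) + g(7.25) + g(8.5)].
Sum ≈ 11.2682.

11.2682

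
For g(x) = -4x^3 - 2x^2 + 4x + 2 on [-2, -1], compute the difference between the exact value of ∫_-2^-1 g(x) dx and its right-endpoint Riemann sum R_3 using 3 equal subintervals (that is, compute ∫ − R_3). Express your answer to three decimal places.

2.704

Exact integral: ∫_-2^-1 g(x) dx ≈ 6.33333.
R_3 ≈ 3.62963.
Error ≈ 6.33333 − 3.62963 ≈ 2.704.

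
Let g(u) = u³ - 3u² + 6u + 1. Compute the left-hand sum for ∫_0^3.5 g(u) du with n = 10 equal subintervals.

30.30453125

Δu = (3.5 − 0)/10 = 0.35.
Left endpoints: 0, 0.35, 0.7, 1.05, 1.4, 1.75, 2.1, 2.45, 2.8, 3.15.
g(0) = 1, g(0.35) = 2.775375, g(0.7) = 4.073, g(1.05) = 5.150125, g(1.4) = 6.264, g(1.75) = 7.671875, g(2.1) = 9.631, g(2.45) = 12.398625, g(2.8) = 16.232, g(3.15) = 21.388375.
Sum = Δu · [g(0) + g(0.35) + g(0.7) + ...].
Sum = 30.30453125.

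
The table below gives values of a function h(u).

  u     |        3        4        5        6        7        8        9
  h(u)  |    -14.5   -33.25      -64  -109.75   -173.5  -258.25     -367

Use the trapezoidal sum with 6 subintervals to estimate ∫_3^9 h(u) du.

-829.5

Δu = 1.
T_6 = (1/2)·[(-14.5) + 2·(-33.25) + 2·(-64) + 2·(-109.75) + 2·(-173.5) + 2·(-258.25) + (-367)] = -829.5.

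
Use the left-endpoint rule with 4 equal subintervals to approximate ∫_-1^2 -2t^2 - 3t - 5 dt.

Δt = (2 − (-1))/4 = 0.75.
Left endpoints: -1, -0.25, 0.5, 1.25.
f(-1) = -4, f(-0.25) = -4.375, f(0.5) = -7, f(1.25) = -11.875.
Sum = Δt · [f(-1) + f(-0.25) + f(0.5) + f(1.25)].
Sum = -20.4375.

-20.4375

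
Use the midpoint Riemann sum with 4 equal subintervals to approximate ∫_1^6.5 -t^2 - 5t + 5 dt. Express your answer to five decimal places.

-165.96680

Δt = (6.5 − 1)/4 = 1.375.
Midpoints: 1.6875, 3.0625, 4.4375, 5.8125.
f(1.6875) = -6.28515625, f(3.0625) = -19.69140625, f(4.4375) = -36.87890625, f(5.8125) = -57.84765625.
Sum = Δt · [f(1.6875) + f(3.0625) + f(4.4375) + f(5.8125)].
Sum ≈ -165.96680.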